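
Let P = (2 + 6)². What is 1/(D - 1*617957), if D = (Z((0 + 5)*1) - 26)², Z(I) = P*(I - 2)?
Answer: -1/590401 ≈ -1.6938e-6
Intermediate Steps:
P = 64 (P = 8² = 64)
Z(I) = -128 + 64*I (Z(I) = 64*(I - 2) = 64*(-2 + I) = -128 + 64*I)
D = 27556 (D = ((-128 + 64*((0 + 5)*1)) - 26)² = ((-128 + 64*(5*1)) - 26)² = ((-128 + 64*5) - 26)² = ((-128 + 320) - 26)² = (192 - 26)² = 166² = 27556)
1/(D - 1*617957) = 1/(27556 - 1*617957) = 1/(27556 - 617957) = 1/(-590401) = -1/590401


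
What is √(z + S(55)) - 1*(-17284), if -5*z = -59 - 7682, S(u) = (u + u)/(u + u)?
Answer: 17284 + √38730/5 ≈ 17323.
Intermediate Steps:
S(u) = 1 (S(u) = (2*u)/((2*u)) = (2*u)*(1/(2*u)) = 1)
z = 7741/5 (z = -(-59 - 7682)/5 = -⅕*(-7741) = 7741/5 ≈ 1548.2)
√(z + S(55)) - 1*(-17284) = √(7741/5 + 1) - 1*(-17284) = √(7746/5) + 17284 = √38730/5 + 17284 = 17284 + √38730/5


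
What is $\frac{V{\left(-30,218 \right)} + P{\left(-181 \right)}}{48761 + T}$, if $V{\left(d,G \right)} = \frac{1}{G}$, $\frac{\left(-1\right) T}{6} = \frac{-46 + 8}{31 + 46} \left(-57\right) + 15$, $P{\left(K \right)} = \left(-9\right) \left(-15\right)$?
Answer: $\frac{2266187}{814158278} \approx 0.0027835$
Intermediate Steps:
$P{\left(K \right)} = 135$
$T = - \frac{19926}{77}$ ($T = - 6 \left(\frac{-46 + 8}{31 + 46} \left(-57\right) + 15\right) = - 6 \left(- \frac{38}{77} \left(-57\right) + 15\right) = - 6 \left(\left(-38\right) \frac{1}{77} \left(-57\right) + 15\right) = - 6 \left(\left(- \frac{38}{77}\right) \left(-57\right) + 15\right) = - 6 \left(\frac{2166}{77} + 15\right) = \left(-6\right) \frac{3321}{77} = - \frac{19926}{77} \approx -258.78$)
$\frac{V{\left(-30,218 \right)} + P{\left(-181 \right)}}{48761 + T} = \frac{\frac{1}{218} + 135}{48761 - \frac{19926}{77}} = \frac{\frac{1}{218} + 135}{\frac{3734671}{77}} = \frac{29431}{218} \cdot \frac{77}{3734671} = \frac{2266187}{814158278}$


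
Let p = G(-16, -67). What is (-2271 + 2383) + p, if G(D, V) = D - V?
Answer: 163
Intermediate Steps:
p = 51 (p = -16 - 1*(-67) = -16 + 67 = 51)
(-2271 + 2383) + p = (-2271 + 2383) + 51 = 112 + 51 = 163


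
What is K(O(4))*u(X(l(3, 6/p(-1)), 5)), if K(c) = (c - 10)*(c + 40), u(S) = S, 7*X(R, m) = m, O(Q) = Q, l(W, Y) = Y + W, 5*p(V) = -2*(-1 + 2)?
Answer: -1320/7 ≈ -188.57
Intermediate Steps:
p(V) = -⅖ (p(V) = (-2*(-1 + 2))/5 = (-2*1)/5 = (⅕)*(-2) = -⅖)
l(W, Y) = W + Y
X(R, m) = m/7
K(c) = (-10 + c)*(40 + c)
K(O(4))*u(X(l(3, 6/p(-1)), 5)) = (-400 + 4² + 30*4)*((⅐)*5) = (-400 + 16 + 120)*(5/7) = -264*5/7 = -1320/7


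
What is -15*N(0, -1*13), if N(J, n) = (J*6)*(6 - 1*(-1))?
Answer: 0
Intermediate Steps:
N(J, n) = 42*J (N(J, n) = (6*J)*(6 + 1) = (6*J)*7 = 42*J)
-15*N(0, -1*13) = -630*0 = -15*0 = 0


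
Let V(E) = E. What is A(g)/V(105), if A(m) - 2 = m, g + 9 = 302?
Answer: 59/21 ≈ 2.8095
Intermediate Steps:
g = 293 (g = -9 + 302 = 293)
A(m) = 2 + m
A(g)/V(105) = (2 + 293)/105 = 295*(1/105) = 59/21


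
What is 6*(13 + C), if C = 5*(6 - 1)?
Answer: 228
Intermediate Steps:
C = 25 (C = 5*5 = 25)
6*(13 + C) = 6*(13 + 25) = 6*38 = 228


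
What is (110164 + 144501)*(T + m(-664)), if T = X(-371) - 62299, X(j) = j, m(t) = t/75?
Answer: -239431652762/15 ≈ -1.5962e+10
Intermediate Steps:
m(t) = t/75 (m(t) = t*(1/75) = t/75)
T = -62670 (T = -371 - 62299 = -62670)
(110164 + 144501)*(T + m(-664)) = (110164 + 144501)*(-62670 + (1/75)*(-664)) = 254665*(-62670 - 664/75) = 254665*(-4700914/75) = -239431652762/15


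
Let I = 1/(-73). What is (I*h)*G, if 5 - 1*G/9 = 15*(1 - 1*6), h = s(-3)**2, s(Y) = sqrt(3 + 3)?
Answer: -4320/73 ≈ -59.178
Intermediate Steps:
s(Y) = sqrt(6)
h = 6 (h = (sqrt(6))**2 = 6)
G = 720 (G = 45 - 135*(1 - 1*6) = 45 - 135*(1 - 6) = 45 - 135*(-5) = 45 - 9*(-75) = 45 + 675 = 720)
I = -1/73 ≈ -0.013699
(I*h)*G = -1/73*6*720 = -6/73*720 = -4320/73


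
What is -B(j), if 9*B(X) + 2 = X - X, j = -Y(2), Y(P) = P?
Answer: 2/9 ≈ 0.22222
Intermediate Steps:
j = -2 (j = -1*2 = -2)
B(X) = -2/9 (B(X) = -2/9 + (X - X)/9 = -2/9 + (⅑)*0 = -2/9 + 0 = -2/9)
-B(j) = -1*(-2/9) = 2/9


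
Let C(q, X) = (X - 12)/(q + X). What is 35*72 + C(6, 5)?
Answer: 27713/11 ≈ 2519.4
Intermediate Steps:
C(q, X) = (-12 + X)/(X + q)
35*72 + C(6, 5) = 35*72 + (-12 + 5)/(5 + 6) = 2520 - 7/11 = 27713/11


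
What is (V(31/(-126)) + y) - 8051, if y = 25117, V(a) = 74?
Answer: 17140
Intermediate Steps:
(V(31/(-126)) + y) - 8051 = (74 + 25117) - 8051 = 25191 - 8051 = 17140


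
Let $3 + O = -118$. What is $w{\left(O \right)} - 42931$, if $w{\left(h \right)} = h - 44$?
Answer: $-43096$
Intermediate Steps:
$O = -121$ ($O = -3 - 118 = -121$)
$w{\left(h \right)} = -44 + h$
$w{\left(O \right)} - 42931 = \left(-44 - 121\right) - 42931 = -165 - 42931 = -43096$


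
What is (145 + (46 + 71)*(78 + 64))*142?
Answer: 2379778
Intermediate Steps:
(145 + (46 + 71)*(78 + 64))*142 = (145 + 117*142)*142 = (145 + 16614)*142 = 16759*142 = 2379778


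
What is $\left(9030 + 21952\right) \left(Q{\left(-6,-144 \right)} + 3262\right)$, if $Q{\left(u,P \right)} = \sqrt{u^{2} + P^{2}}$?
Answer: $101063284 + 185892 \sqrt{577} \approx 1.0553 \cdot 10^{8}$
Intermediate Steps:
$Q{\left(u,P \right)} = \sqrt{P^{2} + u^{2}}$
$\left(9030 + 21952\right) \left(Q{\left(-6,-144 \right)} + 3262\right) = \left(9030 + 21952\right) \left(\sqrt{\left(-144\right)^{2} + \left(-6\right)^{2}} + 3262\right) = 30982 \left(\sqrt{20736 + 36} + 3262\right) = 30982 \left(\sqrt{20772} + 3262\right) = 30982 \left(6 \sqrt{577} + 3262\right) = 30982 \left(3262 + 6 \sqrt{577}\right) = 101063284 + 185892 \sqrt{577}$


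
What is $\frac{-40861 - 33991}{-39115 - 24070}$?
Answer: $\frac{74852}{63185} \approx 1.1846$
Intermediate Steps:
$\frac{-40861 - 33991}{-39115 - 24070} = - \frac{74852}{-63185} = \left(-74852\right) \left(- \frac{1}{63185}\right) = \frac{74852}{63185}$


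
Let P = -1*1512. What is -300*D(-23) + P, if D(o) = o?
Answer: 5388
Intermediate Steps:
P = -1512
-300*D(-23) + P = -300*(-23) - 1512 = 6900 - 1512 = 5388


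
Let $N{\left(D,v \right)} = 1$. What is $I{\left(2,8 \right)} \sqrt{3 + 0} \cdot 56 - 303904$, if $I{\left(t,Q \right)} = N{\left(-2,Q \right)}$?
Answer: $-303904 + 56 \sqrt{3} \approx -3.0381 \cdot 10^{5}$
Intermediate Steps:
$I{\left(t,Q \right)} = 1$
$I{\left(2,8 \right)} \sqrt{3 + 0} \cdot 56 - 303904 = 1 \sqrt{3 + 0} \cdot 56 - 303904 = 1 \sqrt{3} \cdot 56 - 303904 = \sqrt{3} \cdot 56 - 303904 = 56 \sqrt{3} - 303904 = -303904 + 56 \sqrt{3}$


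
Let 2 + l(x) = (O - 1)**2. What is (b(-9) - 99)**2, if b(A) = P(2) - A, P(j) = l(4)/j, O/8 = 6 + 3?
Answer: 23609881/4 ≈ 5.9025e+6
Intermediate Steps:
O = 72 (O = 8*(6 + 3) = 8*9 = 72)
l(x) = 5039 (l(x) = -2 + (72 - 1)**2 = -2 + 71**2 = -2 + 5041 = 5039)
P(j) = 5039/j
b(A) = 5039/2 - A
(b(-9) - 99)**2 = ((5039/2 - 1*(-9)) - 99)**2 = ((5039/2 + 9) - 99)**2 = (5057/2 - 99)**2 = (4859/2)**2 = 23609881/4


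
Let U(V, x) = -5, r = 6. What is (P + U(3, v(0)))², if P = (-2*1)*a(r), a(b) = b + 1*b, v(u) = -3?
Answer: 841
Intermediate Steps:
a(b) = 2*b (a(b) = b + b = 2*b)
P = -24 (P = (-2*1)*(2*6) = -2*12 = -24)
(P + U(3, v(0)))² = (-24 - 5)² = (-29)² = 841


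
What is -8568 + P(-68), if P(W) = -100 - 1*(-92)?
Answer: -8576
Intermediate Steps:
P(W) = -8 (P(W) = -100 + 92 = -8)
-8568 + P(-68) = -8568 - 8 = -8576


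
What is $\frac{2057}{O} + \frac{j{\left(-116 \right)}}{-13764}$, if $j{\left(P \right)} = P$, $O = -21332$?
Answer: $- \frac{6459509}{73403412} \approx -0.088$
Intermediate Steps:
$\frac{2057}{O} + \frac{j{\left(-116 \right)}}{-13764} = \frac{2057}{-21332} - \frac{116}{-13764} = 2057 \left(- \frac{1}{21332}\right) - - \frac{29}{3441} = - \frac{2057}{21332} + \frac{29}{3441} = - \frac{6459509}{73403412}$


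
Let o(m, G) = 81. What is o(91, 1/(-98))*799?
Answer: 64719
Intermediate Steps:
o(91, 1/(-98))*799 = 81*799 = 64719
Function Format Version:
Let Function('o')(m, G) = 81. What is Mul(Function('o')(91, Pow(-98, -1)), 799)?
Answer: 64719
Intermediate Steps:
Mul(Function('o')(91, Pow(-98, -1)), 799) = Mul(81, 799) = 64719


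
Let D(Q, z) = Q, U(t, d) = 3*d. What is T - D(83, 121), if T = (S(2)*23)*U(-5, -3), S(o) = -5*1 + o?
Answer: 538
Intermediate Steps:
S(o) = -5 + o
T = 621 (T = ((-5 + 2)*23)*(3*(-3)) = -3*23*(-9) = -69*(-9) = 621)
T - D(83, 121) = 621 - 1*83 = 621 - 83 = 538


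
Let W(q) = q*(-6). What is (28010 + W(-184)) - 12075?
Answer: 17039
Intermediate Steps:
W(q) = -6*q
(28010 + W(-184)) - 12075 = (28010 - 6*(-184)) - 12075 = (28010 + 1104) - 12075 = 29114 - 12075 = 17039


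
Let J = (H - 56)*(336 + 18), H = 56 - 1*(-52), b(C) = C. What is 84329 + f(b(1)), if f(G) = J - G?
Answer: 102736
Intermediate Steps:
H = 108 (H = 56 + 52 = 108)
J = 18408 (J = (108 - 56)*(336 + 18) = 52*354 = 18408)
f(G) = 18408 - G
84329 + f(b(1)) = 84329 + (18408 - 1*1) = 84329 + (18408 - 1) = 84329 + 18407 = 102736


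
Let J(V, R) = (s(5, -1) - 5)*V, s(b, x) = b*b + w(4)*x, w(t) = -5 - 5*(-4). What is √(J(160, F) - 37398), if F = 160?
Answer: I*√36598 ≈ 191.31*I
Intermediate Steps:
w(t) = 15 (w(t) = -5 + 20 = 15)
s(b, x) = b² + 15*x (s(b, x) = b*b + 15*x = b² + 15*x)
J(V, R) = 5*V (J(V, R) = ((5² + 15*(-1)) - 5)*V = ((25 - 15) - 5)*V = (10 - 5)*V = 5*V)
√(J(160, F) - 37398) = √(5*160 - 37398) = √(800 - 37398) = √(-36598) = I*√36598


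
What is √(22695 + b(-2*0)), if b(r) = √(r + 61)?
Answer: √(22695 + √61) ≈ 150.67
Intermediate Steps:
b(r) = √(61 + r)
√(22695 + b(-2*0)) = √(22695 + √(61 - 2*0)) = √(22695 + √(61 + 0)) = √(22695 + √61)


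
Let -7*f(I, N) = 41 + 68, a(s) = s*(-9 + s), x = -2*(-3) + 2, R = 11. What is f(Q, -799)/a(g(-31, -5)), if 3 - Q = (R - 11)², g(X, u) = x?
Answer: 109/56 ≈ 1.9464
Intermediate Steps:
x = 8 (x = 6 + 2 = 8)
g(X, u) = 8
Q = 3 (Q = 3 - (11 - 11)² = 3 - 1*0² = 3 - 1*0 = 3 + 0 = 3)
f(I, N) = -109/7 (f(I, N) = -(41 + 68)/7 = -⅐*109 = -109/7)
f(Q, -799)/a(g(-31, -5)) = -109*1/(8*(-9 + 8))/7 = -109/(7*(8*(-1))) = -109/7/(-8) = -109/7*(-⅛) = 109/56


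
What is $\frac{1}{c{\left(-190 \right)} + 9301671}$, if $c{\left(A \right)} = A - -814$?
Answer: $\frac{1}{9302295} \approx 1.075 \cdot 10^{-7}$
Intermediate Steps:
$c{\left(A \right)} = 814 + A$ ($c{\left(A \right)} = A + 814 = 814 + A$)
$\frac{1}{c{\left(-190 \right)} + 9301671} = \frac{1}{\left(814 - 190\right) + 9301671} = \frac{1}{624 + 9301671} = \frac{1}{9302295}$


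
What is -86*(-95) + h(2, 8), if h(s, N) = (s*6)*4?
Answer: 8218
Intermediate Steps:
h(s, N) = 24*s (h(s, N) = (6*s)*4 = 24*s)
-86*(-95) + h(2, 8) = -86*(-95) + 24*2 = 8170 + 48 = 8218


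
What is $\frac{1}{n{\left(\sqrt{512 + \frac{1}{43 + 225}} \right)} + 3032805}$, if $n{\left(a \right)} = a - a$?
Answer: $\frac{1}{3032805} \approx 3.2973 \cdot 10^{-7}$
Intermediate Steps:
$n{\left(a \right)} = 0$
$\frac{1}{n{\left(\sqrt{512 + \frac{1}{43 + 225}} \right)} + 3032805} = \frac{1}{0 + 3032805} = \frac{1}{3032805}$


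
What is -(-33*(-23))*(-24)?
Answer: 18216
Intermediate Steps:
-(-33*(-23))*(-24) = -759*(-24) = -1*(-18216) = 18216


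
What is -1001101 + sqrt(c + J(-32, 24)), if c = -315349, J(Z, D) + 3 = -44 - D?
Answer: -1001101 + 2*I*sqrt(78855) ≈ -1.0011e+6 + 561.62*I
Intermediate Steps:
J(Z, D) = -47 - D (J(Z, D) = -3 + (-44 - D) = -47 - D)
-1001101 + sqrt(c + J(-32, 24)) = -1001101 + sqrt(-315349 + (-47 - 1*24)) = -1001101 + sqrt(-315349 + (-47 - 24)) = -1001101 + sqrt(-315349 - 71) = -1001101 + sqrt(-315420) = -1001101 + 2*I*sqrt(78855)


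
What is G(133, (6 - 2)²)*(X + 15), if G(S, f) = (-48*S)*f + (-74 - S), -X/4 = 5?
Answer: 511755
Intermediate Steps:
X = -20 (X = -4*5 = -20)
G(S, f) = -74 - S - 48*S*f (G(S, f) = -48*S*f + (-74 - S) = -74 - S - 48*S*f)
G(133, (6 - 2)²)*(X + 15) = (-74 - 1*133 - 48*133*(6 - 2)²)*(-20 + 15) = (-74 - 133 - 48*133*4²)*(-5) = (-74 - 133 - 48*133*16)*(-5) = (-74 - 133 - 102144)*(-5) = -102351*(-5) = 511755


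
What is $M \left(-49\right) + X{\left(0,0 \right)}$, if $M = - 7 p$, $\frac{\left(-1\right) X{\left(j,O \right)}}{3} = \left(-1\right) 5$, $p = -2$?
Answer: $-671$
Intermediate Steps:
$X{\left(j,O \right)} = 15$ ($X{\left(j,O \right)} = - 3 \left(\left(-1\right) 5\right) = \left(-3\right) \left(-5\right) = 15$)
$M = 14$ ($M = \left(-7\right) \left(-2\right) = 14$)
$M \left(-49\right) + X{\left(0,0 \right)} = 14 \left(-49\right) + 15 = -686 + 15 = -671$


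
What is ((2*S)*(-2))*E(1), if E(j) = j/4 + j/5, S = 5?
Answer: -9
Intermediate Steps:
E(j) = 9*j/20 (E(j) = j*(1/4) + j*(1/5) = j/4 + j/5 = 9*j/20)
((2*S)*(-2))*E(1) = ((2*5)*(-2))*((9/20)*1) = (10*(-2))*(9/20) = -20*9/20 = -9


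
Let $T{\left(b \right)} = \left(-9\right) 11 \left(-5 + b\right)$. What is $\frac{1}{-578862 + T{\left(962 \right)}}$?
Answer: $- \frac{1}{673605} \approx -1.4846 \cdot 10^{-6}$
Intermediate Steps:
$T{\left(b \right)} = 495 - 99 b$ ($T{\left(b \right)} = - 99 \left(-5 + b\right) = 495 - 99 b$)
$\frac{1}{-578862 + T{\left(962 \right)}} = \frac{1}{-578862 + \left(495 - 95238\right)} = \frac{1}{-578862 - 94743} = \frac{1}{-673605} = - \frac{1}{673605}$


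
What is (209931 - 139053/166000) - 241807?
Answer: -5291555053/166000 ≈ -31877.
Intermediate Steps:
(209931 - 139053/166000) - 241807 = 34848406947/166000 - 241807 = -5291555053/166000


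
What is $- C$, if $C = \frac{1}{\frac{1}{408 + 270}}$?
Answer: $-678$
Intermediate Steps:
$C = 678$ ($C = \frac{1}{\frac{1}{678}} = 678$)
$- C = \left(-1\right) 678 = -678$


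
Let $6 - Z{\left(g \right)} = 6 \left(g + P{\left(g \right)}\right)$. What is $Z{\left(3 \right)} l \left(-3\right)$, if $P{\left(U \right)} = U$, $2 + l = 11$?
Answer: $810$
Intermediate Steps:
$l = 9$ ($l = -2 + 11 = 9$)
$Z{\left(g \right)} = 6 - 12 g$ ($Z{\left(g \right)} = 6 - 6 \left(g + g\right) = 6 - 6 \cdot 2 g = 6 - 12 g$)
$Z{\left(3 \right)} l \left(-3\right) = \left(6 - 36\right) 9 \left(-3\right) = \left(-30\right) 9 \left(-3\right) = \left(-270\right) \left(-3\right) = 810$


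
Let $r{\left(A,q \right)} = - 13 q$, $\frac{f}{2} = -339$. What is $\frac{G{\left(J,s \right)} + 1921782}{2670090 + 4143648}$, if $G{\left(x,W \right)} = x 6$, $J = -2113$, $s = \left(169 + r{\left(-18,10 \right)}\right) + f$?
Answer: $\frac{10264}{36633} \approx 0.28018$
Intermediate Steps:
$f = -678$ ($f = 2 \left(-339\right) = -678$)
$s = -639$ ($s = \left(169 - 130\right) - 678 = 39 - 678 = -639$)
$G{\left(x,W \right)} = 6 x$
$\frac{G{\left(J,s \right)} + 1921782}{2670090 + 4143648} = \frac{6 \left(-2113\right) + 1921782}{2670090 + 4143648} = \frac{-12678 + 1921782}{6813738} = 1909104 \cdot \frac{1}{6813738} = \frac{10264}{36633}$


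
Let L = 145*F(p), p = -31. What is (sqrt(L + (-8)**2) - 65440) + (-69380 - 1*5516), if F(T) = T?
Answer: -140336 + I*sqrt(4431) ≈ -1.4034e+5 + 66.566*I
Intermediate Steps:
L = -4495 (L = 145*(-31) = -4495)
(sqrt(L + (-8)**2) - 65440) + (-69380 - 1*5516) = (sqrt(-4495 + (-8)**2) - 65440) + (-69380 - 1*5516) = (sqrt(-4495 + 64) - 65440) + (-69380 - 5516) = (sqrt(-4431) - 65440) - 74896 = (I*sqrt(4431) - 65440) - 74896 = (-65440 + I*sqrt(4431)) - 74896 = -140336 + I*sqrt(4431)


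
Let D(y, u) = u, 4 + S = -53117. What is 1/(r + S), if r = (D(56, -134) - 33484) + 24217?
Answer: -1/62522 ≈ -1.5994e-5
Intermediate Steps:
S = -53121 (S = -4 - 53117 = -53121)
r = -9401 (r = (-134 - 33484) + 24217 = -33618 + 24217 = -9401)
1/(r + S) = 1/(-9401 - 53121) = 1/(-62522) = -1/62522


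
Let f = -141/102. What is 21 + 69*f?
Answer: -2529/34 ≈ -74.382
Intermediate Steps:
f = -47/34 (f = -141*1/102 = -47/34 ≈ -1.3824)
21 + 69*f = 21 + 69*(-47/34) = 21 - 3243/34 = -2529/34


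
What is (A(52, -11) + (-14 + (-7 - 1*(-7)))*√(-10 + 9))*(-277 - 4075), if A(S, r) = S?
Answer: -226304 + 60928*I ≈ -2.263e+5 + 60928.0*I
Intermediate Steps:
(A(52, -11) + (-14 + (-7 - 1*(-7)))*√(-10 + 9))*(-277 - 4075) = (52 + (-14 + (-7 - 1*(-7)))*√(-10 + 9))*(-277 - 4075) = (52 + (-14 + (-7 + 7))*√(-1))*(-4352) = (52 + (-14 + 0)*I)*(-4352) = (52 - 14*I)*(-4352) = -226304 + 60928*I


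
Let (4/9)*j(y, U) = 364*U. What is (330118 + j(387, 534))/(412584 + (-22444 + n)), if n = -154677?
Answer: 767464/235463 ≈ 3.2594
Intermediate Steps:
j(y, U) = 819*U (j(y, U) = 9*(364*U)/4 = 819*U)
(330118 + j(387, 534))/(412584 + (-22444 + n)) = (330118 + 819*534)/(412584 + (-22444 - 154677)) = (330118 + 437346)/(412584 - 177121) = 767464/235463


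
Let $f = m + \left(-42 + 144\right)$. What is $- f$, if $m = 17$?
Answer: $-119$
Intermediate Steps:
$f = 119$ ($f = 17 + \left(-42 + 144\right) = 17 + 102 = 119$)
$- f = \left(-1\right) 119 = -119$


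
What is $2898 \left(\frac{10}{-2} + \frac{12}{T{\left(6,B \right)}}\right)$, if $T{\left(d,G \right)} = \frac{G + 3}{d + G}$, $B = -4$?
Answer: $-84042$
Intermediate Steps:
$T{\left(d,G \right)} = \frac{3 + G}{G + d}$
$2898 \left(\frac{10}{-2} + \frac{12}{T{\left(6,B \right)}}\right) = 2898 \left(\frac{10}{-2} + \frac{12}{\frac{1}{-4 + 6} \left(3 - 4\right)}\right) = 2898 \left(10 \left(- \frac{1}{2}\right) + \frac{12}{\frac{1}{2} \left(-1\right)}\right) = 2898 \left(-5 + \frac{12}{\frac{1}{2} \left(-1\right)}\right) = 2898 \left(-5 + \frac{12}{- \frac{1}{2}}\right) = 2898 \left(-5 + 12 \left(-2\right)\right) = 2898 \left(-5 - 24\right) = 2898 \left(-29\right) = -84042$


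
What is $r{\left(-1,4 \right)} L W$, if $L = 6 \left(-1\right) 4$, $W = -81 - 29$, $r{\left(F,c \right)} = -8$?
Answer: $-21120$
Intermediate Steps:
$W = -110$ ($W = -81 - 29 = -110$)
$L = -24$ ($L = \left(-6\right) 4 = -24$)
$r{\left(-1,4 \right)} L W = \left(-8\right) \left(-24\right) \left(-110\right) = 192 \left(-110\right) = -21120$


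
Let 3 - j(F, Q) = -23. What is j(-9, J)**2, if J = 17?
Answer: 676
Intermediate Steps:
j(F, Q) = 26 (j(F, Q) = 3 - 1*(-23) = 3 + 23 = 26)
j(-9, J)**2 = 26**2 = 676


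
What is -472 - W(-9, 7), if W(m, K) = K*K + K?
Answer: -528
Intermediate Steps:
W(m, K) = K + K² (W(m, K) = K² + K = K + K²)
-472 - W(-9, 7) = -472 - 7*(1 + 7) = -472 - 7*8 = -472 - 1*56 = -472 - 56 = -528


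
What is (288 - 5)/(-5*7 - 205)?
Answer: -283/240 ≈ -1.1792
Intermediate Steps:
(288 - 5)/(-5*7 - 205) = 283/(-35 - 205) = 283/(-240) = 283*(-1/240) = -283/240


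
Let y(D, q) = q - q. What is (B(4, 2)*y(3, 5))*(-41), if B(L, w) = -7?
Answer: 0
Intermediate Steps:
y(D, q) = 0
(B(4, 2)*y(3, 5))*(-41) = -7*0*(-41) = 0*(-41) = 0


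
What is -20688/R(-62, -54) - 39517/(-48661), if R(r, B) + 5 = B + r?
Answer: 1011480325/5887981 ≈ 171.79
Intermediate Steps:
R(r, B) = -5 + B + r (R(r, B) = -5 + (B + r) = -5 + B + r)
-20688/R(-62, -54) - 39517/(-48661) = -20688/(-5 - 54 - 62) - 39517/(-48661) = -20688/(-121) - 39517*(-1/48661) = -20688*(-1/121) + 39517/48661 = 20688/121 + 39517/48661 = 1011480325/5887981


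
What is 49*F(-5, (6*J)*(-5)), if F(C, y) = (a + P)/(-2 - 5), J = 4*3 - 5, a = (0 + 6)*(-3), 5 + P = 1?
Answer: 154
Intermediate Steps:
P = -4 (P = -5 + 1 = -4)
a = -18 (a = 6*(-3) = -18)
J = 7 (J = 12 - 5 = 7)
F(C, y) = 22/7 (F(C, y) = (-18 - 4)/(-2 - 5) = -22/(-7) = -22*(-1/7) = 22/7)
49*F(-5, (6*J)*(-5)) = 49*(22/7) = 154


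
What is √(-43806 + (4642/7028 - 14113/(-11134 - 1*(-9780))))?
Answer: I*√61964729919064245/1189489 ≈ 209.27*I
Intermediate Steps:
√(-43806 + (4642/7028 - 14113/(-11134 - 1*(-9780)))) = √(-43806 + (4642*(1/7028) - 14113/(-11134 + 9780))) = √(-43806 + (2321/3514 - 14113/(-1354))) = √(-43806 + (2321/3514 - 14113*(-1/1354))) = √(-43806 + (2321/3514 + 14113/1354)) = √(-43806 + 13183929/1189489) = √(-52093571205/1189489) = I*√61964729919064245/1189489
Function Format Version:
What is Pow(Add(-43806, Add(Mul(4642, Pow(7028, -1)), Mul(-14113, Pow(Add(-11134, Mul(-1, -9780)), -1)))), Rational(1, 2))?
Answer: Mul(Rational(1, 1189489), I, Pow(61964729919064245, Rational(1, 2))) ≈ Mul(209.27, I)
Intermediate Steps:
Pow(Add(-43806, Add(Mul(4642, Pow(7028, -1)), Mul(-14113, Pow(Add(-11134, Mul(-1, -9780)), -1)))), Rational(1, 2)) = Pow(Add(-43806, Add(Mul(4642, Rational(1, 7028)), Mul(-14113, Pow(Add(-11134, 9780), -1)))), Rational(1, 2)) = Pow(Add(-43806, Add(Rational(2321, 3514), Mul(-14113, Pow(-1354, -1)))), Rational(1, 2)) = Pow(Add(-43806, Add(Rational(2321, 3514), Mul(-14113, Rational(-1, 1354)))), Rational(1, 2)) = Pow(Add(-43806, Add(Rational(2321, 3514), Rational(14113, 1354))), Rational(1, 2)) = Pow(Add(-43806, Rational(13183929, 1189489)), Rational(1, 2)) = Pow(Rational(-52093571205, 1189489), Rational(1, 2)) = Mul(Rational(1, 1189489), I, Pow(61964729919064245, Rational(1, 2)))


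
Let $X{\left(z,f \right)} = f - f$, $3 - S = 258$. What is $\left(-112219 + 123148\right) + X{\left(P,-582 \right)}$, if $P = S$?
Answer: $10929$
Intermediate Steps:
$S = -255$ ($S = 3 - 258 = -255$)
$P = -255$
$X{\left(z,f \right)} = 0$
$\left(-112219 + 123148\right) + X{\left(P,-582 \right)} = \left(-112219 + 123148\right) + 0 = 10929 + 0 = 10929$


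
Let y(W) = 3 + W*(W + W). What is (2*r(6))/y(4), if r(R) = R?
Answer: 12/35 ≈ 0.34286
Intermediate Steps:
y(W) = 3 + 2*W² (y(W) = 3 + W*(2*W) = 3 + 2*W²)
(2*r(6))/y(4) = (2*6)/(3 + 2*4²) = 12/(3 + 2*16) = 12/(3 + 32) = 12/35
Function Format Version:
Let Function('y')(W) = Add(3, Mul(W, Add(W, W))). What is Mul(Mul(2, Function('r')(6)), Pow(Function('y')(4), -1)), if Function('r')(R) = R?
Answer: Rational(12, 35) ≈ 0.34286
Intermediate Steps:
Function('y')(W) = Add(3, Mul(2, Pow(W, 2))) (Function('y')(W) = Add(3, Mul(W, Mul(2, W))) = Add(3, Mul(2, Pow(W, 2))))
Mul(Mul(2, Function('r')(6)), Pow(Function('y')(4), -1)) = Mul(Mul(2, 6), Pow(Add(3, Mul(2, Pow(4, 2))), -1)) = Mul(12, Pow(Add(3, Mul(2, 16)), -1)) = Mul(12, Pow(Add(3, 32), -1)) = Mul(12, Pow(35, -1)) = Mul(12, Rational(1, 35)) = Rational(12, 35)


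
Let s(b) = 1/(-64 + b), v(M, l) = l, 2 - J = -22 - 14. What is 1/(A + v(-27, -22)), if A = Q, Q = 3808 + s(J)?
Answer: 26/98435 ≈ 0.00026413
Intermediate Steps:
J = 38 (J = 2 - (-22 - 14) = 2 - 1*(-36) = 2 + 36 = 38)
Q = 99007/26 (Q = 3808 + 1/(-64 + 38) = 3808 + 1/(-26) = 3808 - 1/26 = 99007/26 ≈ 3808.0)
A = 99007/26 ≈ 3808.0
1/(A + v(-27, -22)) = 1/(99007/26 - 22) = 1/(98435/26) = 26/98435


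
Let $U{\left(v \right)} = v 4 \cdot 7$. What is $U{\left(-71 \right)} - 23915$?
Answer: $-25903$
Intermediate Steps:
$U{\left(v \right)} = 28 v$ ($U{\left(v \right)} = 4 v 7 = 28 v$)
$U{\left(-71 \right)} - 23915 = 28 \left(-71\right) - 23915 = -1988 - 23915 = -25903$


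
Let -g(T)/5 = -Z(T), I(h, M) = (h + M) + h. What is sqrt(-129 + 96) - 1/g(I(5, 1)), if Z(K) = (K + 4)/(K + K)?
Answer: -22/75 + I*sqrt(33) ≈ -0.29333 + 5.7446*I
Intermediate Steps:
Z(K) = (4 + K)/(2*K) (Z(K) = (4 + K)/((2*K)) = (4 + K)*(1/(2*K)) = (4 + K)/(2*K))
I(h, M) = M + 2*h (I(h, M) = (M + h) + h = M + 2*h)
g(T) = 5*(4 + T)/(2*T) (g(T) = -(-5)*(4 + T)/(2*T) = 5*(4 + T)/(2*T))
sqrt(-129 + 96) - 1/g(I(5, 1)) = sqrt(-129 + 96) - 1/(5/2 + 10/(1 + 2*5)) = sqrt(-33) - 1/(5/2 + 10/(1 + 10)) = I*sqrt(33) - 1/(5/2 + 10/11) = I*sqrt(33) - 1/75/22 = I*sqrt(33) - 1*22/75 = I*sqrt(33) - 22/75 = -22/75 + I*sqrt(33)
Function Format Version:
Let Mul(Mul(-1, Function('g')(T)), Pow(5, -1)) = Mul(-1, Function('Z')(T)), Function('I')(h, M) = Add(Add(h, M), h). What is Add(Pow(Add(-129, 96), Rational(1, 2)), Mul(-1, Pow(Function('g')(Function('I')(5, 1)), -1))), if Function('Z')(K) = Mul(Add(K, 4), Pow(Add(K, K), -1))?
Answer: Add(Rational(-22, 75), Mul(I, Pow(33, Rational(1, 2)))) ≈ Add(-0.29333, Mul(5.7446, I))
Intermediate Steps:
Function('Z')(K) = Mul(Rational(1, 2), Pow(K, -1), Add(4, K)) (Function('Z')(K) = Mul(Add(4, K), Pow(Mul(2, K), -1)) = Mul(Add(4, K), Mul(Rational(1, 2), Pow(K, -1))) = Mul(Rational(1, 2), Pow(K, -1), Add(4, K)))
Function('I')(h, M) = Add(M, Mul(2, h)) (Function('I')(h, M) = Add(Add(M, h), h) = Add(M, Mul(2, h)))
Function('g')(T) = Mul(Rational(5, 2), Pow(T, -1), Add(4, T)) (Function('g')(T) = Mul(-5, Mul(-1, Mul(Rational(1, 2), Pow(T, -1), Add(4, T)))) = Mul(-5, Mul(Rational(-1, 2), Pow(T, -1), Add(4, T))) = Mul(Rational(5, 2), Pow(T, -1), Add(4, T)))
Add(Pow(Add(-129, 96), Rational(1, 2)), Mul(-1, Pow(Function('g')(Function('I')(5, 1)), -1))) = Add(Pow(Add(-129, 96), Rational(1, 2)), Mul(-1, Pow(Add(Rational(5, 2), Mul(10, Pow(Add(1, Mul(2, 5)), -1))), -1))) = Add(Pow(-33, Rational(1, 2)), Mul(-1, Pow(Add(Rational(5, 2), Mul(10, Pow(Add(1, 10), -1))), -1))) = Add(Mul(I, Pow(33, Rational(1, 2))), Mul(-1, Pow(Add(Rational(5, 2), Mul(10, Pow(11, -1))), -1))) = Add(Mul(I, Pow(33, Rational(1, 2))), Mul(-1, Pow(Add(Rational(5, 2), Mul(10, Rational(1, 11))), -1))) = Add(Mul(I, Pow(33, Rational(1, 2))), Mul(-1, Pow(Add(Rational(5, 2), Rational(10, 11)), -1))) = Add(Mul(I, Pow(33, Rational(1, 2))), Mul(-1, Pow(Rational(75, 22), -1))) = Add(Mul(I, Pow(33, Rational(1, 2))), Mul(-1, Rational(22, 75))) = Add(Mul(I, Pow(33, Rational(1, 2))), Rational(-22, 75)) = Add(Rational(-22, 75), Mul(I, Pow(33, Rational(1, 2))))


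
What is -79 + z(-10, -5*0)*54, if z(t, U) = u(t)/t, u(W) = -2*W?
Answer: -187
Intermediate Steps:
z(t, U) = -2 (z(t, U) = (-2*t)/t = -2)
-79 + z(-10, -5*0)*54 = -79 - 2*54 = -79 - 108 = -187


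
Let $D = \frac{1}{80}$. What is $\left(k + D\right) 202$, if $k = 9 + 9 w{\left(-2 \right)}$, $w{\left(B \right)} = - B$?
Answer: $\frac{218261}{40} \approx 5456.5$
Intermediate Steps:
$D = \frac{1}{80} \approx 0.0125$
$k = 27$ ($k = 9 + 9 \left(\left(-1\right) \left(-2\right)\right) = 9 + 9 \cdot 2 = 9 + 18 = 27$)
$\left(k + D\right) 202 = \left(27 + \frac{1}{80}\right) 202 = \frac{2161}{80} \cdot 202 = \frac{218261}{40}$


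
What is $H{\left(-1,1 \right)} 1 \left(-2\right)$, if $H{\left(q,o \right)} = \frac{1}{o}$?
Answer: $-2$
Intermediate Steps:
$H{\left(-1,1 \right)} 1 \left(-2\right) = 1^{-1} \cdot 1 \left(-2\right) = 1 \cdot 1 \left(-2\right) = 1 \left(-2\right) = -2$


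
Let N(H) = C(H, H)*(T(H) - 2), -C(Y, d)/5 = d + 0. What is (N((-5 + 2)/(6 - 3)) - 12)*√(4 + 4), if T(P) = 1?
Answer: -34*√2 ≈ -48.083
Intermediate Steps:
C(Y, d) = -5*d (C(Y, d) = -5*(d + 0) = -5*d)
N(H) = 5*H (N(H) = (-5*H)*(1 - 2) = -5*H*(-1) = 5*H)
(N((-5 + 2)/(6 - 3)) - 12)*√(4 + 4) = (5*((-5 + 2)/(6 - 3)) - 12)*√(4 + 4) = (5*(-3/3) - 12)*√8 = (5*(-3*⅓) - 12)*(2*√2) = (5*(-1) - 12)*(2*√2) = (-5 - 12)*(2*√2) = -34*√2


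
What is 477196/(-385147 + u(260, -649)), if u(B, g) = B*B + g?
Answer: -119299/79549 ≈ -1.4997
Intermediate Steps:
u(B, g) = g + B² (u(B, g) = B² + g = g + B²)
477196/(-385147 + u(260, -649)) = 477196/(-385147 + (-649 + 260²)) = 477196/(-385147 + (-649 + 67600)) = 477196/(-385147 + 66951) = 477196/(-318196) = 477196*(-1/318196) = -119299/79549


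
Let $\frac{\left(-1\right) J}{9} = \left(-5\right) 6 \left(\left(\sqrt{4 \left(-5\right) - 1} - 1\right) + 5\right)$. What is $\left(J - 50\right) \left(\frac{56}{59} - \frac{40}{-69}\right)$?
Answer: $\frac{6410720}{4071} + \frac{560160 i \sqrt{21}}{1357} \approx 1574.7 + 1891.7 i$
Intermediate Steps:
$J = 1080 + 270 i \sqrt{21}$ ($J = - 9 \left(-5\right) 6 \left(\left(\sqrt{4 \left(-5\right) - 1} - 1\right) + 5\right) = - 9 \left(- 30 \left(\left(\sqrt{-20 - 1} - 1\right) + 5\right)\right) = - 9 \left(- 30 \left(\left(\sqrt{-21} - 1\right) + 5\right)\right) = - 9 \left(- 30 \left(\left(i \sqrt{21} - 1\right) + 5\right)\right) = - 9 \left(- 30 \left(\left(-1 + i \sqrt{21}\right) + 5\right)\right) = - 9 \left(- 30 \left(4 + i \sqrt{21}\right)\right) = - 9 \left(-120 - 30 i \sqrt{21}\right) = 1080 + 270 i \sqrt{21} \approx 1080.0 + 1237.3 i$)
$\left(J - 50\right) \left(\frac{56}{59} - \frac{40}{-69}\right) = \left(\left(1080 + 270 i \sqrt{21}\right) - 50\right) \left(\frac{56}{59} - \frac{40}{-69}\right) = \left(1030 + 270 i \sqrt{21}\right) \left(56 \cdot \frac{1}{59} - - \frac{40}{69}\right) = \left(1030 + 270 i \sqrt{21}\right) \left(\frac{56}{59} + \frac{40}{69}\right) = \left(1030 + 270 i \sqrt{21}\right) \frac{6224}{4071} = \frac{6410720}{4071} + \frac{560160 i \sqrt{21}}{1357}$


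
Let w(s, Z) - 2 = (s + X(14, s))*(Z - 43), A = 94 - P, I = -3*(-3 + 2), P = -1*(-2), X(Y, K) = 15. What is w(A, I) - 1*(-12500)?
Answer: 8222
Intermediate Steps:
P = 2
I = 3 (I = -3*(-1) = 3)
A = 92 (A = 94 - 1*2 = 94 - 2 = 92)
w(s, Z) = 2 + (-43 + Z)*(15 + s) (w(s, Z) = 2 + (s + 15)*(Z - 43) = 2 + (15 + s)*(-43 + Z) = 2 + (-43 + Z)*(15 + s))
w(A, I) - 1*(-12500) = (-643 - 43*92 + 15*3 + 3*92) - 1*(-12500) = (-643 - 3956 + 45 + 276) + 12500 = -4278 + 12500 = 8222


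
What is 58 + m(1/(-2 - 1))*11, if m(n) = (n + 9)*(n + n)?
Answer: -50/9 ≈ -5.5556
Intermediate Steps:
m(n) = 2*n*(9 + n) (m(n) = (9 + n)*(2*n) = 2*n*(9 + n))
58 + m(1/(-2 - 1))*11 = 58 + (2*(9 + 1/(-2 - 1))/(-2 - 1))*11 = 58 + (2*(9 + 1/(-3))/(-3))*11 = 58 + (2*(-⅓)*(9 - ⅓))*11 = 58 + (2*(-⅓)*(26/3))*11 = 58 - 52/9*11 = 58 - 572/9 = -50/9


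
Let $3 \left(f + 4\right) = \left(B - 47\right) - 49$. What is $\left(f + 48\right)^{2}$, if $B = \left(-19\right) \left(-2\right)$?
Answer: $\frac{5476}{9} \approx 608.44$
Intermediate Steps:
$B = 38$
$f = - \frac{70}{3}$ ($f = -4 + \frac{\left(38 - 47\right) - 49}{3} = -4 + \frac{-9 - 49}{3} = -4 + \frac{1}{3} \left(-58\right) = -4 - \frac{58}{3} = - \frac{70}{3} \approx -23.333$)
$\left(f + 48\right)^{2} = \left(- \frac{70}{3} + 48\right)^{2} = \left(\frac{74}{3}\right)^{2} = \frac{5476}{9}$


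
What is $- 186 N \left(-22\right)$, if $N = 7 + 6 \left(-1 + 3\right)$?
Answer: $77748$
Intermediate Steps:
$N = 19$ ($N = 7 + 6 \cdot 2 = 7 + 12 = 19$)
$- 186 N \left(-22\right) = \left(-186\right) 19 \left(-22\right) = \left(-3534\right) \left(-22\right) = 77748$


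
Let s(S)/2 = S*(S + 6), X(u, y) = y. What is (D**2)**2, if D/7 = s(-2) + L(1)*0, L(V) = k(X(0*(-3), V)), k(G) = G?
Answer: 157351936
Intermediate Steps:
L(V) = V
s(S) = 2*S*(6 + S) (s(S) = 2*(S*(S + 6)) = 2*(S*(6 + S)) = 2*S*(6 + S))
D = -112 (D = 7*(2*(-2)*(6 - 2) + 1*0) = 7*(2*(-2)*4 + 0) = 7*(-16 + 0) = 7*(-16) = -112)
(D**2)**2 = ((-112)**2)**2 = 12544**2 = 157351936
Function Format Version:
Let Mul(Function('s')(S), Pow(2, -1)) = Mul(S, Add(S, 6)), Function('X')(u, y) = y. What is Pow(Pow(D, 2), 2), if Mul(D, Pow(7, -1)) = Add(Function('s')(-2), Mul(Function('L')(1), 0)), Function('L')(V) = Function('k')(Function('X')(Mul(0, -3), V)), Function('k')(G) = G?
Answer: 157351936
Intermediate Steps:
Function('L')(V) = V
Function('s')(S) = Mul(2, S, Add(6, S)) (Function('s')(S) = Mul(2, Mul(S, Add(S, 6))) = Mul(2, Mul(S, Add(6, S))) = Mul(2, S, Add(6, S)))
D = -112 (D = Mul(7, Add(Mul(2, -2, Add(6, -2)), Mul(1, 0))) = Mul(7, Add(Mul(2, -2, 4), 0)) = Mul(7, Add(-16, 0)) = Mul(7, -16) = -112)
Pow(Pow(D, 2), 2) = Pow(Pow(-112, 2), 2) = Pow(12544, 2) = 157351936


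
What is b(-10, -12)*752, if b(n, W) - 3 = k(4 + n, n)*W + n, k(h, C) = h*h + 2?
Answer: -348176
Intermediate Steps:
k(h, C) = 2 + h² (k(h, C) = h² + 2 = 2 + h²)
b(n, W) = 3 + n + W*(2 + (4 + n)²) (b(n, W) = 3 + ((2 + (4 + n)²)*W + n) = 3 + (W*(2 + (4 + n)²) + n) = 3 + (n + W*(2 + (4 + n)²)) = 3 + n + W*(2 + (4 + n)²))
b(-10, -12)*752 = (3 - 10 - 12*(2 + (4 - 10)²))*752 = (3 - 10 - 12*(2 + (-6)²))*752 = (3 - 10 - 12*(2 + 36))*752 = (3 - 10 - 12*38)*752 = (3 - 10 - 456)*752 = -463*752 = -348176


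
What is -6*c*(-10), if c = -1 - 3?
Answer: -240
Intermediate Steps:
c = -4
-6*c*(-10) = -6*(-4)*(-10) = 24*(-10) = -240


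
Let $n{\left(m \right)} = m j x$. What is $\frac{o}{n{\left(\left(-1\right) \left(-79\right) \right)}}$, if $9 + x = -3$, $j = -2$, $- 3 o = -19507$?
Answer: $\frac{19507}{5688} \approx 3.4295$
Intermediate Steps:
$o = \frac{19507}{3}$ ($o = \left(- \frac{1}{3}\right) \left(-19507\right) = \frac{19507}{3} \approx 6502.3$)
$x = -12$ ($x = -9 - 3 = -12$)
$n{\left(m \right)} = 24 m$ ($n{\left(m \right)} = m \left(-2\right) \left(-12\right) = - 2 m \left(-12\right) = 24 m$)
$\frac{o}{n{\left(\left(-1\right) \left(-79\right) \right)}} = \frac{19507}{3 \cdot 24 \left(\left(-1\right) \left(-79\right)\right)} = \frac{19507}{3 \cdot 24 \cdot 79} = \frac{19507}{3 \cdot 1896} = \frac{19507}{3} \cdot \frac{1}{1896} = \frac{19507}{5688}$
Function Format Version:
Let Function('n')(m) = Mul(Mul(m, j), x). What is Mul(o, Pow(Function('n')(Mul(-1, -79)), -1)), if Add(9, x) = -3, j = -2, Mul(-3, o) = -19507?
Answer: Rational(19507, 5688) ≈ 3.4295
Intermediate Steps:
o = Rational(19507, 3) (o = Mul(Rational(-1, 3), -19507) = Rational(19507, 3) ≈ 6502.3)
x = -12 (x = Add(-9, -3) = -12)
Function('n')(m) = Mul(24, m) (Function('n')(m) = Mul(Mul(m, -2), -12) = Mul(Mul(-2, m), -12) = Mul(24, m))
Mul(o, Pow(Function('n')(Mul(-1, -79)), -1)) = Mul(Rational(19507, 3), Pow(Mul(24, Mul(-1, -79)), -1)) = Mul(Rational(19507, 3), Pow(Mul(24, 79), -1)) = Mul(Rational(19507, 3), Pow(1896, -1)) = Mul(Rational(19507, 3), Rational(1, 1896)) = Rational(19507, 5688)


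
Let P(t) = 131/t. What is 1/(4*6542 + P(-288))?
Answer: 288/7536253 ≈ 3.8215e-5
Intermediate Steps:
1/(4*6542 + P(-288)) = 1/(4*6542 + 131/(-288)) = 1/(26168 + 131*(-1/288)) = 1/(26168 - 131/288) = 1/(7536253/288) = 288/7536253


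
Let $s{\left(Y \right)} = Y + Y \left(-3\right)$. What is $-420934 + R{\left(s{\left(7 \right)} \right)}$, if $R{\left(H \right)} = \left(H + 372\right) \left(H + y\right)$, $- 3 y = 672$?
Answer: $-506138$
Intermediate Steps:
$y = -224$ ($y = \left(- \frac{1}{3}\right) 672 = -224$)
$s{\left(Y \right)} = - 2 Y$ ($s{\left(Y \right)} = Y - 3 Y = - 2 Y$)
$R{\left(H \right)} = \left(-224 + H\right) \left(372 + H\right)$ ($R{\left(H \right)} = \left(H + 372\right) \left(H - 224\right) = \left(372 + H\right) \left(-224 + H\right) = \left(-224 + H\right) \left(372 + H\right)$)
$-420934 + R{\left(s{\left(7 \right)} \right)} = -420934 + \left(-83328 + \left(\left(-2\right) 7\right)^{2} + 148 \left(\left(-2\right) 7\right)\right) = -420934 + \left(-83328 + \left(-14\right)^{2} + 148 \left(-14\right)\right) = -420934 - 85204 = -506138$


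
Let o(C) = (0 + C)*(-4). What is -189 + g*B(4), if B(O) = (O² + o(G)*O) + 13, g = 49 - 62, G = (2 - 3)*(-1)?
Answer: -358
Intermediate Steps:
G = 1 (G = -1*(-1) = 1)
o(C) = -4*C (o(C) = C*(-4) = -4*C)
g = -13
B(O) = 13 + O² - 4*O (B(O) = (O² + (-4*1)*O) + 13 = (O² - 4*O) + 13 = 13 + O² - 4*O)
-189 + g*B(4) = -189 - 13*(13 + 4² - 4*4) = -189 - 13*(13 + 16 - 16) = -189 - 13*13 = -189 - 169 = -358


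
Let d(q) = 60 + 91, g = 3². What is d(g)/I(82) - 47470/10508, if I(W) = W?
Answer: -288229/107707 ≈ -2.6760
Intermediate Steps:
g = 9
d(q) = 151
d(g)/I(82) - 47470/10508 = 151/82 - 47470/10508 = 151*(1/82) - 47470*1/10508 = 151/82 - 23735/5254 = -288229/107707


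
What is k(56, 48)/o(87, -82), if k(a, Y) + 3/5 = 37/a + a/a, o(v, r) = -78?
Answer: -99/7280 ≈ -0.013599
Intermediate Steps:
k(a, Y) = ⅖ + 37/a (k(a, Y) = -⅗ + (37/a + a/a) = -⅗ + (37/a + 1) = -⅗ + (1 + 37/a) = ⅖ + 37/a)
k(56, 48)/o(87, -82) = (⅖ + 37/56)/(-78) = (⅖ + 37*(1/56))*(-1/78) = (⅖ + 37/56)*(-1/78) = (297/280)*(-1/78) = -99/7280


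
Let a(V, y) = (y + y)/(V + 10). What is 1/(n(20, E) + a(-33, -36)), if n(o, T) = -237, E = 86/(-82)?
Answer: -23/5379 ≈ -0.0042759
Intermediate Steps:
E = -43/41 (E = 86*(-1/82) = -43/41 ≈ -1.0488)
a(V, y) = 2*y/(10 + V) (a(V, y) = (2*y)/(10 + V) = 2*y/(10 + V))
1/(n(20, E) + a(-33, -36)) = 1/(-237 + 2*(-36)/(10 - 33)) = 1/(-237 + 2*(-36)/(-23)) = 1/(-237 + 2*(-36)*(-1/23)) = 1/(-237 + 72/23) = 1/(-5379/23) = -23/5379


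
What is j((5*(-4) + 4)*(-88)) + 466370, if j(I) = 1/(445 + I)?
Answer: 864183611/1853 ≈ 4.6637e+5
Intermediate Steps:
j((5*(-4) + 4)*(-88)) + 466370 = 1/(445 + (5*(-4) + 4)*(-88)) + 466370 = 1/(445 + (-20 + 4)*(-88)) + 466370 = 1/(445 - 16*(-88)) + 466370 = 1/(445 + 1408) + 466370 = 1/1853 + 466370 = 864183611/1853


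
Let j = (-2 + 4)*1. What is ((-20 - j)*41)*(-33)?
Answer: 29766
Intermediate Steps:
j = 2 (j = 2*1 = 2)
((-20 - j)*41)*(-33) = ((-20 - 1*2)*41)*(-33) = ((-20 - 2)*41)*(-33) = -22*41*(-33) = -902*(-33) = 29766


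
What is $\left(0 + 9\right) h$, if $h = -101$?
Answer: $-909$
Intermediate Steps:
$\left(0 + 9\right) h = \left(0 + 9\right) \left(-101\right) = 9 \left(-101\right) = -909$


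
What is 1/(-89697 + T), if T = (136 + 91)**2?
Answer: -1/38168 ≈ -2.6200e-5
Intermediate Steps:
T = 51529 (T = 227**2 = 51529)
1/(-89697 + T) = 1/(-89697 + 51529) = 1/(-38168) = -1/38168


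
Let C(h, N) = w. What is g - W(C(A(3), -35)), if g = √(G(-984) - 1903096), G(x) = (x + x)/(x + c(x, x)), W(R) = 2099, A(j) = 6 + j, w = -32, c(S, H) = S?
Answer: -2099 + 9*I*√23495 ≈ -2099.0 + 1379.5*I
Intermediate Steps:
C(h, N) = -32
G(x) = 1 (G(x) = (x + x)/(x + x) = (2*x)/((2*x)) = (2*x)*(1/(2*x)) = 1)
g = 9*I*√23495 (g = √(1 - 1903096) = √(-1903095) = 9*I*√23495 ≈ 1379.5*I)
g - W(C(A(3), -35)) = 9*I*√23495 - 1*2099 = 9*I*√23495 - 2099 = -2099 + 9*I*√23495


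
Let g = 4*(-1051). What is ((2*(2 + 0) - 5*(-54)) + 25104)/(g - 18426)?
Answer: -12689/11315 ≈ -1.1214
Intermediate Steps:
g = -4204
((2*(2 + 0) - 5*(-54)) + 25104)/(g - 18426) = ((2*(2 + 0) - 5*(-54)) + 25104)/(-4204 - 18426) = ((2*2 + 270) + 25104)/(-22630) = ((4 + 270) + 25104)*(-1/22630) = (274 + 25104)*(-1/22630) = 25378*(-1/22630) = -12689/11315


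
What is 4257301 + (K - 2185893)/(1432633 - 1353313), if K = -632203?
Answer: 42210787153/9915 ≈ 4.2573e+6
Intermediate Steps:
4257301 + (K - 2185893)/(1432633 - 1353313) = 4257301 + (-632203 - 2185893)/(1432633 - 1353313) = 4257301 - 2818096/79320 = 4257301 - 2818096*1/79320 = 4257301 - 352262/9915 = 42210787153/9915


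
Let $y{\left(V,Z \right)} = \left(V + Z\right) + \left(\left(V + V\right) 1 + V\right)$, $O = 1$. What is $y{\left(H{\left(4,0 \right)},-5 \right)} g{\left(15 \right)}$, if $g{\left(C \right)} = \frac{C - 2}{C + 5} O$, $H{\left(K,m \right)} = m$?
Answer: $- \frac{13}{4} \approx -3.25$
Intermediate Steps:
$g{\left(C \right)} = \frac{-2 + C}{5 + C}$ ($g{\left(C \right)} = \frac{C - 2}{C + 5} \cdot 1 = \frac{-2 + C}{5 + C} 1 = \frac{-2 + C}{5 + C}$)
$y{\left(V,Z \right)} = Z + 4 V$ ($y{\left(V,Z \right)} = \left(V + Z\right) + \left(2 V 1 + V\right) = \left(V + Z\right) + \left(2 V + V\right) = \left(V + Z\right) + 3 V = Z + 4 V$)
$y{\left(H{\left(4,0 \right)},-5 \right)} g{\left(15 \right)} = \left(-5 + 4 \cdot 0\right) \frac{-2 + 15}{5 + 15} = \left(-5 + 0\right) \frac{1}{20} \cdot 13 = - 5 \cdot \frac{1}{20} \cdot 13 = \left(-5\right) \frac{13}{20} = - \frac{13}{4}$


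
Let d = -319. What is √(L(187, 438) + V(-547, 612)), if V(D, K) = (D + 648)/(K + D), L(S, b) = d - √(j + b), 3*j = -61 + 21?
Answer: √(-12070890 - 88725*√78)/195 ≈ 18.386*I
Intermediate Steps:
j = -40/3 (j = (-61 + 21)/3 = (⅓)*(-40) = -40/3 ≈ -13.333)
L(S, b) = -319 - √(-40/3 + b)
V(D, K) = (648 + D)/(D + K)
√(L(187, 438) + V(-547, 612)) = √((-319 - √(-120 + 9*438)/3) + (648 - 547)/(-547 + 612)) = √((-319 - √(-120 + 3942)/3) + 101/65) = √((-319 - 7*√78/3) + (1/65)*101) = √((-319 - 7*√78/3) + 101/65) = √(-20634/65 - 7*√78/3)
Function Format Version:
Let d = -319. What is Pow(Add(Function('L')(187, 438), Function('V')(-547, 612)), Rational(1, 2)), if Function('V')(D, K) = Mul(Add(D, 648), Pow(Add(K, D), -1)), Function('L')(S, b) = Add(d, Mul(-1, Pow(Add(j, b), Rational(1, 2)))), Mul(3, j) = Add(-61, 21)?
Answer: Mul(Rational(1, 195), Pow(Add(-12070890, Mul(-88725, Pow(78, Rational(1, 2)))), Rational(1, 2))) ≈ Mul(18.386, I)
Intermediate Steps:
j = Rational(-40, 3) (j = Mul(Rational(1, 3), Add(-61, 21)) = Mul(Rational(1, 3), -40) = Rational(-40, 3) ≈ -13.333)
Function('L')(S, b) = Add(-319, Mul(-1, Pow(Add(Rational(-40, 3), b), Rational(1, 2))))
Function('V')(D, K) = Mul(Pow(Add(D, K), -1), Add(648, D)) (Function('V')(D, K) = Mul(Add(648, D), Pow(Add(D, K), -1)) = Mul(Pow(Add(D, K), -1), Add(648, D)))
Pow(Add(Function('L')(187, 438), Function('V')(-547, 612)), Rational(1, 2)) = Pow(Add(Add(-319, Mul(Rational(-1, 3), Pow(Add(-120, Mul(9, 438)), Rational(1, 2)))), Mul(Pow(Add(-547, 612), -1), Add(648, -547))), Rational(1, 2)) = Pow(Add(Add(-319, Mul(Rational(-1, 3), Pow(Add(-120, 3942), Rational(1, 2)))), Mul(Pow(65, -1), 101)), Rational(1, 2)) = Pow(Add(Add(-319, Mul(Rational(-1, 3), Pow(3822, Rational(1, 2)))), Mul(Rational(1, 65), 101)), Rational(1, 2)) = Pow(Add(Add(-319, Mul(Rational(-1, 3), Mul(7, Pow(78, Rational(1, 2))))), Rational(101, 65)), Rational(1, 2)) = Pow(Add(Add(-319, Mul(Rational(-7, 3), Pow(78, Rational(1, 2)))), Rational(101, 65)), Rational(1, 2)) = Pow(Add(Rational(-20634, 65), Mul(Rational(-7, 3), Pow(78, Rational(1, 2)))), Rational(1, 2))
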